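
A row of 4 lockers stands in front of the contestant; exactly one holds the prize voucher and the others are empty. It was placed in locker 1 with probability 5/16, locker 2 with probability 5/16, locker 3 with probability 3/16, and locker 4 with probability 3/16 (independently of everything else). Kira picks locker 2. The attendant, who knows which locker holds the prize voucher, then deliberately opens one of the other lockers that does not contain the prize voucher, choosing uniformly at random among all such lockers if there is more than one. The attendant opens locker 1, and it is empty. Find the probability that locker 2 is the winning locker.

Condition on the true location of the prize voucher.
If it is in locker 1 (prior 5/16): the attendant opened locker 1, so this case is ruled out; weight (5/16)·0 = 0.
If it is in locker 2 (prior 5/16): the attendant has 3 equally likely choices, so probability 1/3; weight (5/16)·(1/3) = 5/48.
If it is in either of lockers 3 and 4 (prior 3/16 each): the attendant has 2 equally likely choices, so probability 1/2; weight (3/16)·(1/2) = 3/32 each.
The weights sum to 7/24.
So P(the prize voucher in locker 2 | the attendant opened locker 1) = (5/48) / (7/24) = 5/14.

5/14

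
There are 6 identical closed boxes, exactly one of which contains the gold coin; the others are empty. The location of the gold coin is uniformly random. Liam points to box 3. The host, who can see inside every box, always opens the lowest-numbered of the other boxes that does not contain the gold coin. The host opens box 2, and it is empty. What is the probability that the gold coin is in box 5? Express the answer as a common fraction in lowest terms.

0

Consider each possible location of the gold coin in turn.
If it is in box 1 (prior 1/6): box 2 is the lowest-numbered option available, probability 1; weight (1/6)·1 = 1/6.
If it is in box 2 (prior 1/6): the host opened box 2, so this case is ruled out; weight (1/6)·0 = 0.
If it is in any of boxes 3, 4, 5, and 6 (prior 1/6 each): the host would have opened box 1 instead, probability 0; weight (1/6)·0 = 0 each.
The weights sum to 1/6.
So P(the gold coin in box 5 | the host opened box 2) = 0 / (1/6) = 0.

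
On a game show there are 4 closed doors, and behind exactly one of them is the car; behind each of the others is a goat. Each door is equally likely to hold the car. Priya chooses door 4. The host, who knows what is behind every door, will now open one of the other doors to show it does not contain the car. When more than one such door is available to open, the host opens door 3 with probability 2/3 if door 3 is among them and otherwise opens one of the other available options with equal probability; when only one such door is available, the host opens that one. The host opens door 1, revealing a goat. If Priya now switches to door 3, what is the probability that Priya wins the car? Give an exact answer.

Consider each possible location of the car in turn.
If it is behind door 1 (prior 1/4): the host opened door 1, so this case is ruled out; weight (1/4)·0 = 0.
If it is behind door 2 (prior 1/4): door 3 is available but not opened, probability 1/3; weight (1/4)·(1/3) = 1/12.
If it is behind door 3 (prior 1/4): door 3 holds the prize so is unavailable; the host chooses uniformly among the 2 others, probability 1/2; weight (1/4)·(1/2) = 1/8.
If it is behind door 4 (prior 1/4): door 3 is available but not opened; door 1 gets probability (1 − 2/3)/2 = 1/6; weight (1/4)·(1/6) = 1/24.
The weights sum to 1/4.
So P(the car behind door 3 | the host opened door 1) = (1/8) / (1/4) = 1/2.

1/2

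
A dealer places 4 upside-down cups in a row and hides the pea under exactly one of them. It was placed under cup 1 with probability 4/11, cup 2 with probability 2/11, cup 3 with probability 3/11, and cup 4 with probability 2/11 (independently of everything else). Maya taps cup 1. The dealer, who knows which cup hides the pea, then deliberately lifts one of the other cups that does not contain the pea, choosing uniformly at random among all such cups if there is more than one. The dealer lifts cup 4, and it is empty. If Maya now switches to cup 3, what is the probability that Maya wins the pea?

9/23

Apply Bayes' rule, conditioning on where the pea actually is.
If it is under cup 1 (prior 4/11): the dealer has 3 equally likely choices, so probability 1/3; weight (4/11)·(1/3) = 4/33.
If it is under cup 2 (prior 2/11): the dealer has 2 equally likely choices, so probability 1/2; weight (2/11)·(1/2) = 1/11.
If it is under cup 3 (prior 3/11): the dealer has 2 equally likely choices, so probability 1/2; weight (3/11)·(1/2) = 3/22.
If it is under cup 4 (prior 2/11): the dealer opened cup 4, so this case is ruled out; weight (2/11)·0 = 0.
The weights sum to 23/66.
So P(the pea under cup 3 | the dealer opened cup 4) = (3/22) / (23/66) = 9/23.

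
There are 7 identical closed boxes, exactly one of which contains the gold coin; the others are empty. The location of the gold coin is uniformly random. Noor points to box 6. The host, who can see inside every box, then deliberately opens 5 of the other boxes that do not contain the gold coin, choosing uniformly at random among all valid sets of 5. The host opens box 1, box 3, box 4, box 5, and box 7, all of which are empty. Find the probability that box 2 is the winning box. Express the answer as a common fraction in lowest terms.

6/7

Apply Bayes' rule, conditioning on where the gold coin actually is.
If it is in any of boxes 1, 3, 4, 5, and 7 (prior 1/7 each): that box was opened and seen not to hold the prize — ruled out; weight (1/7)·0 = 0 each.
If it is in box 2 (prior 1/7): the host has no choice, probability 1; weight (1/7)·1 = 1/7.
If it is in box 6 (prior 1/7): the host has 6 equally likely choices, so probability 1/6; weight (1/7)·(1/6) = 1/42.
The weights sum to 1/6.
So P(the gold coin in box 2 | the host opened box 1, box 3, box 4, box 5, and box 7) = (1/7) / (1/6) = 6/7.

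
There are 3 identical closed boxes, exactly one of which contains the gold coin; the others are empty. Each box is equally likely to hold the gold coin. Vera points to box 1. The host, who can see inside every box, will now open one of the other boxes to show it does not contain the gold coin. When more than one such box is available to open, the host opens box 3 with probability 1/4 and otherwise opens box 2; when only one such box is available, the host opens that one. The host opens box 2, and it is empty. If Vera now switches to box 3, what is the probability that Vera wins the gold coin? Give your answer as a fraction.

Apply Bayes' rule, conditioning on where the gold coin actually is.
If it is in box 1 (prior 1/3): box 3 is available but not opened, probability 3/4; weight (1/3)·(3/4) = 1/4.
If it is in box 2 (prior 1/3): the host opened box 2, so this case is ruled out; weight (1/3)·0 = 0.
If it is in box 3 (prior 1/3): only box 2 is available, probability 1; weight (1/3)·1 = 1/3.
The weights sum to 7/12.
So P(the gold coin in box 3 | the host opened box 2) = (1/3) / (7/12) = 4/7.

4/7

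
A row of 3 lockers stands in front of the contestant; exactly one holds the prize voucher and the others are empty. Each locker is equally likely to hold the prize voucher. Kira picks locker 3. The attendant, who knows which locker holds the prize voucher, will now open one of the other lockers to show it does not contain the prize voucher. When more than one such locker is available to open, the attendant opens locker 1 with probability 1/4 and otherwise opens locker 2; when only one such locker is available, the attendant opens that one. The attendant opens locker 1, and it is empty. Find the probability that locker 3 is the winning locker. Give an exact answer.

1/5

Consider each possible location of the prize voucher in turn.
If it is in locker 1 (prior 1/3): the attendant opened locker 1, so this case is ruled out; weight (1/3)·0 = 0.
If it is in locker 2 (prior 1/3): only locker 1 is available, probability 1; weight (1/3)·1 = 1/3.
If it is in locker 3 (prior 1/3): locker 1 is available, opened with probability 1/4; weight (1/3)·(1/4) = 1/12.
The weights sum to 5/12.
So P(the prize voucher in locker 3 | the attendant opened locker 1) = (1/12) / (5/12) = 1/5.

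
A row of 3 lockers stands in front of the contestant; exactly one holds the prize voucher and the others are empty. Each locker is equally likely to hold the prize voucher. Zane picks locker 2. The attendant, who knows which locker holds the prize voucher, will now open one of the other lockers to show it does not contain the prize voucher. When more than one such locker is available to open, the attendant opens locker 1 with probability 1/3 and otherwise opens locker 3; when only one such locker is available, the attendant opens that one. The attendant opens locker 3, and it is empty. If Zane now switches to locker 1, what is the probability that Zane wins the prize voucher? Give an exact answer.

Consider each possible location of the prize voucher in turn.
If it is in locker 1 (prior 1/3): only locker 3 is available, probability 1; weight (1/3)·1 = 1/3.
If it is in locker 2 (prior 1/3): locker 1 is available but not opened, probability 2/3; weight (1/3)·(2/3) = 2/9.
If it is in locker 3 (prior 1/3): the attendant opened locker 3, so this case is ruled out; weight (1/3)·0 = 0.
The weights sum to 5/9.
So P(the prize voucher in locker 1 | the attendant opened locker 3) = (1/3) / (5/9) = 3/5.

3/5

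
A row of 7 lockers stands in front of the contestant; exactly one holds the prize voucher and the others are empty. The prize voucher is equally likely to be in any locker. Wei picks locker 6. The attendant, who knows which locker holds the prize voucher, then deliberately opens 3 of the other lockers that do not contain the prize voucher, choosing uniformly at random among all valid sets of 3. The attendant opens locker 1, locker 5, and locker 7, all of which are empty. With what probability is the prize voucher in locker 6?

Condition on the true location of the prize voucher.
If it is in any of lockers 1, 5, and 7 (prior 1/7 each): that locker was opened and seen not to hold the prize — ruled out; weight (1/7)·0 = 0 each.
If it is in any of lockers 2, 3, and 4 (prior 1/7 each): the attendant has 10 equally likely choices, so probability 1/10; weight (1/7)·(1/10) = 1/70 each.
If it is in locker 6 (prior 1/7): the attendant has 20 equally likely choices, so probability 1/20; weight (1/7)·(1/20) = 1/140.
The weights sum to 1/20.
So P(the prize voucher in locker 6 | the attendant opened locker 1, locker 5, and locker 7) = (1/140) / (1/20) = 1/7.

1/7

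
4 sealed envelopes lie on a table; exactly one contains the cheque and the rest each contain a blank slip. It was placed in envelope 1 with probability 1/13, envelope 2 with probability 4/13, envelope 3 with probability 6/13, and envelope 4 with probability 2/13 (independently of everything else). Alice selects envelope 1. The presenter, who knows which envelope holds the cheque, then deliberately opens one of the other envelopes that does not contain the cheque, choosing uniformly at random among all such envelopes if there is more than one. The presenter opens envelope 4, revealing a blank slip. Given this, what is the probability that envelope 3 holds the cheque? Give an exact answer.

Condition on the true location of the cheque.
If it is in envelope 1 (prior 1/13): the presenter has 3 equally likely choices, so probability 1/3; weight (1/13)·(1/3) = 1/39.
If it is in envelope 2 (prior 4/13): the presenter has 2 equally likely choices, so probability 1/2; weight (4/13)·(1/2) = 2/13.
If it is in envelope 3 (prior 6/13): the presenter has 2 equally likely choices, so probability 1/2; weight (6/13)·(1/2) = 3/13.
If it is in envelope 4 (prior 2/13): the presenter opened envelope 4, so this case is ruled out; weight (2/13)·0 = 0.
The weights sum to 16/39.
So P(the cheque in envelope 3 | the presenter opened envelope 4) = (3/13) / (16/39) = 9/16.

9/16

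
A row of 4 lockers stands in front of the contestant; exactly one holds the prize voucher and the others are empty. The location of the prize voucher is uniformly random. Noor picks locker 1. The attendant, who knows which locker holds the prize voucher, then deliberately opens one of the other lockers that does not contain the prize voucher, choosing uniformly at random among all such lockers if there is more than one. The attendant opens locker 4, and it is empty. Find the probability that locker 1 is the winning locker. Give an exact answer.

Apply Bayes' rule, conditioning on where the prize voucher actually is.
If it is in locker 1 (prior 1/4): the attendant has 3 equally likely choices, so probability 1/3; weight (1/4)·(1/3) = 1/12.
If it is in either of lockers 2 and 3 (prior 1/4 each): the attendant has 2 equally likely choices, so probability 1/2; weight (1/4)·(1/2) = 1/8 each.
If it is in locker 4 (prior 1/4): the attendant opened locker 4, so this case is ruled out; weight (1/4)·0 = 0.
The weights sum to 1/3.
So P(the prize voucher in locker 1 | the attendant opened locker 4) = (1/12) / (1/3) = 1/4.

1/4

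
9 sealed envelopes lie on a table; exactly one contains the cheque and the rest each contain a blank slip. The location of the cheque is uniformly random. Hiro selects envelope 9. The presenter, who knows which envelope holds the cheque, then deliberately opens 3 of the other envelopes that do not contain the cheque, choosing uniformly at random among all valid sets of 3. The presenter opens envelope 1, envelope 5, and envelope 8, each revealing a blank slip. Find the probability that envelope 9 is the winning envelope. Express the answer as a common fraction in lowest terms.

Consider each possible location of the cheque in turn.
If it is in any of envelopes 1, 5, and 8 (prior 1/9 each): that envelope was opened and seen not to hold the prize — ruled out; weight (1/9)·0 = 0 each.
If it is in any of envelopes 2, 3, 4, 6, and 7 (prior 1/9 each): the presenter has 35 equally likely choices, so probability 1/35; weight (1/9)·(1/35) = 1/315 each.
If it is in envelope 9 (prior 1/9): the presenter has 56 equally likely choices, so probability 1/56; weight (1/9)·(1/56) = 1/504.
The weights sum to 1/56.
So P(the cheque in envelope 9 | the presenter opened envelope 1, envelope 5, and envelope 8) = (1/504) / (1/56) = 1/9.

1/9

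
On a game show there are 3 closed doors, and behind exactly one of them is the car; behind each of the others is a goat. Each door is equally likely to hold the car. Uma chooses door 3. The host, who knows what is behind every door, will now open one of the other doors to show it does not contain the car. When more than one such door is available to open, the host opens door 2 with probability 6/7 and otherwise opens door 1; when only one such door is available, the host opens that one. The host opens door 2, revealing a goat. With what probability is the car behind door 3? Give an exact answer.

Condition on the true location of the car.
If it is behind door 1 (prior 1/3): only door 2 is available, probability 1; weight (1/3)·1 = 1/3.
If it is behind door 2 (prior 1/3): the host opened door 2, so this case is ruled out; weight (1/3)·0 = 0.
If it is behind door 3 (prior 1/3): door 2 is available, opened with probability 6/7; weight (1/3)·(6/7) = 2/7.
The weights sum to 13/21.
So P(the car behind door 3 | the host opened door 2) = (2/7) / (13/21) = 6/13.

6/13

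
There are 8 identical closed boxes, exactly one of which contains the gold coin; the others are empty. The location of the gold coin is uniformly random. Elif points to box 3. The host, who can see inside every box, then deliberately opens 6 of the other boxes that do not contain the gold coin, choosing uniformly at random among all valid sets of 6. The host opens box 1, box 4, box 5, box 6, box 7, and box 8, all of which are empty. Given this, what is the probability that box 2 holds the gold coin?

Consider each possible location of the gold coin in turn.
If it is in any of boxes 1, 4, 5, 6, 7, and 8 (prior 1/8 each): that box was opened and seen not to hold the prize — ruled out; weight (1/8)·0 = 0 each.
If it is in box 2 (prior 1/8): the host has no choice, probability 1; weight (1/8)·1 = 1/8.
If it is in box 3 (prior 1/8): the host has 7 equally likely choices, so probability 1/7; weight (1/8)·(1/7) = 1/56.
The weights sum to 1/7.
So P(the gold coin in box 2 | the host opened box 1, box 4, box 5, box 6, box 7, and box 8) = (1/8) / (1/7) = 7/8.

7/8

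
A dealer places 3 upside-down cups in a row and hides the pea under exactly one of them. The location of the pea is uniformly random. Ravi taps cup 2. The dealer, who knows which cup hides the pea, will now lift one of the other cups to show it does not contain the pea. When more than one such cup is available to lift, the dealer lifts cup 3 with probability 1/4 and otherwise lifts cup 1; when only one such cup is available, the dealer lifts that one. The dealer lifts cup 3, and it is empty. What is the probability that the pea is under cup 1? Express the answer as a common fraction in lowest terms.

Consider each possible location of the pea in turn.
If it is under cup 1 (prior 1/3): only cup 3 is available, probability 1; weight (1/3)·1 = 1/3.
If it is under cup 2 (prior 1/3): cup 3 is available, opened with probability 1/4; weight (1/3)·(1/4) = 1/12.
If it is under cup 3 (prior 1/3): the dealer opened cup 3, so this case is ruled out; weight (1/3)·0 = 0.
The weights sum to 5/12.
So P(the pea under cup 1 | the dealer opened cup 3) = (1/3) / (5/12) = 4/5.

4/5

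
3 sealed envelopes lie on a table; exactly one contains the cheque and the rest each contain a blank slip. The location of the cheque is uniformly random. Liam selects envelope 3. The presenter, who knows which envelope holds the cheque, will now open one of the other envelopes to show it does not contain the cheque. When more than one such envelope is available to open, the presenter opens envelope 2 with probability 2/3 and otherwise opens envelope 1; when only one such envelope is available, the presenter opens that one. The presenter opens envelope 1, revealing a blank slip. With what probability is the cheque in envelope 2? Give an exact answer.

3/4

Consider each possible location of the cheque in turn.
If it is in envelope 1 (prior 1/3): the presenter opened envelope 1, so this case is ruled out; weight (1/3)·0 = 0.
If it is in envelope 2 (prior 1/3): only envelope 1 is available, probability 1; weight (1/3)·1 = 1/3.
If it is in envelope 3 (prior 1/3): envelope 2 is available but not opened, probability 1/3; weight (1/3)·(1/3) = 1/9.
The weights sum to 4/9.
So P(the cheque in envelope 2 | the presenter opened envelope 1) = (1/3) / (4/9) = 3/4.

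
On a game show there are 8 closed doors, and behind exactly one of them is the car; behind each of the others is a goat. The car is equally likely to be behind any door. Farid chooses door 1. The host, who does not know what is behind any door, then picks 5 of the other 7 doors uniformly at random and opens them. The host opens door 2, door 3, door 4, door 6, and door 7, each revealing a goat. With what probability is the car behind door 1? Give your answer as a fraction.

Condition on the true location of the car.
If it is behind any of doors 1, 5, and 8 (prior 1/8 each): the host picks exactly this set with probability 1/21 regardless, and none is the prize; weight (1/8)·(1/21) = 1/168 each.
If it is behind any of doors 2, 3, 4, 6, and 7 (prior 1/8 each): that door was opened and seen not to hold the prize — ruled out; weight (1/8)·0 = 0 each.
The weights sum to 1/56.
So P(the car behind door 1 | the host opened door 2, door 3, door 4, door 6, and door 7) = (1/168) / (1/56) = 1/3.

1/3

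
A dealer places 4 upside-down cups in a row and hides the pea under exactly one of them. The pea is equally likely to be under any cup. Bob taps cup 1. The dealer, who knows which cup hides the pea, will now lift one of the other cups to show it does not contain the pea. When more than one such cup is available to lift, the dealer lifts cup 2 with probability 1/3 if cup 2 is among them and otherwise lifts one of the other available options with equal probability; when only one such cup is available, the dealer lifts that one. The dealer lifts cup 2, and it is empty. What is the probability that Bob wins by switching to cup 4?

1/3

Apply Bayes' rule, conditioning on where the pea actually is.
If it is under any of cups 1, 3, and 4 (prior 1/4 each): cup 2 is available, opened with probability 1/3; weight (1/4)·(1/3) = 1/12 each.
If it is under cup 2 (prior 1/4): the dealer opened cup 2, so this case is ruled out; weight (1/4)·0 = 0.
The weights sum to 1/4.
So P(the pea under cup 4 | the dealer opened cup 2) = (1/12) / (1/4) = 1/3.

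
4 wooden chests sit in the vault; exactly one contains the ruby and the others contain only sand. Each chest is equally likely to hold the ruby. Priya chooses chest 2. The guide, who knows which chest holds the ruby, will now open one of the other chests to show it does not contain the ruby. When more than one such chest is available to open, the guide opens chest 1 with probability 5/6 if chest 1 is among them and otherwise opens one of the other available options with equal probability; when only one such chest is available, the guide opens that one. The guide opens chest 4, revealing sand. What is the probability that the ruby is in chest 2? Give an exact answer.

Apply Bayes' rule, conditioning on where the ruby actually is.
If it is in chest 1 (prior 1/4): chest 1 holds the prize so is unavailable; the guide chooses uniformly among the 2 others, probability 1/2; weight (1/4)·(1/2) = 1/8.
If it is in chest 2 (prior 1/4): chest 1 is available but not opened; chest 4 gets probability (1 − 5/6)/2 = 1/12; weight (1/4)·(1/12) = 1/48.
If it is in chest 3 (prior 1/4): chest 1 is available but not opened, probability 1/6; weight (1/4)·(1/6) = 1/24.
If it is in chest 4 (prior 1/4): the guide opened chest 4, so this case is ruled out; weight (1/4)·0 = 0.
The weights sum to 3/16.
So P(the ruby in chest 2 | the guide opened chest 4) = (1/48) / (3/16) = 1/9.

1/9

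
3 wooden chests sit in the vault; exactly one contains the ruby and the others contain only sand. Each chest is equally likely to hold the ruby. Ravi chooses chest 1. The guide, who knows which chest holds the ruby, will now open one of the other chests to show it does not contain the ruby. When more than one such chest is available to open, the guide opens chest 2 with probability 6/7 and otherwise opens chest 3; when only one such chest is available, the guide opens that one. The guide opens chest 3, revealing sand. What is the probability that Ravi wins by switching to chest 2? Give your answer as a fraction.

Apply Bayes' rule, conditioning on where the ruby actually is.
If it is in chest 1 (prior 1/3): chest 2 is available but not opened, probability 1/7; weight (1/3)·(1/7) = 1/21.
If it is in chest 2 (prior 1/3): only chest 3 is available, probability 1; weight (1/3)·1 = 1/3.
If it is in chest 3 (prior 1/3): the guide opened chest 3, so this case is ruled out; weight (1/3)·0 = 0.
The weights sum to 8/21.
So P(the ruby in chest 2 | the guide opened chest 3) = (1/3) / (8/21) = 7/8.

7/8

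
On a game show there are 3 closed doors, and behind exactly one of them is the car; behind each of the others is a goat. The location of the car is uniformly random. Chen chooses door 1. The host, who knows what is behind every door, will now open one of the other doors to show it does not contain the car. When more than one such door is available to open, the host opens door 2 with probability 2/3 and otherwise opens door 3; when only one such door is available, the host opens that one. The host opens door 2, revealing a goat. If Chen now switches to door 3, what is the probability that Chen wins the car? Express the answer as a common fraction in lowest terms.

Consider each possible location of the car in turn.
If it is behind door 1 (prior 1/3): door 2 is available, opened with probability 2/3; weight (1/3)·(2/3) = 2/9.
If it is behind door 2 (prior 1/3): the host opened door 2, so this case is ruled out; weight (1/3)·0 = 0.
If it is behind door 3 (prior 1/3): only door 2 is available, probability 1; weight (1/3)·1 = 1/3.
The weights sum to 5/9.
So P(the car behind door 3 | the host opened door 2) = (1/3) / (5/9) = 3/5.

3/5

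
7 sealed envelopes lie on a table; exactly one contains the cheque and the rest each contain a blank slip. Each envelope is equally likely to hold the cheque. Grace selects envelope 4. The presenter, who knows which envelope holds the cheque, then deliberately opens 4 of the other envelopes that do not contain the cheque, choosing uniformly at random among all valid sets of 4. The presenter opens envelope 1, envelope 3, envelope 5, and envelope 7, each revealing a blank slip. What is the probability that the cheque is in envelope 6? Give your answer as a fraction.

3/7

Consider each possible location of the cheque in turn.
If it is in any of envelopes 1, 3, 5, and 7 (prior 1/7 each): that envelope was opened and seen not to hold the prize — ruled out; weight (1/7)·0 = 0 each.
If it is in either of envelopes 2 and 6 (prior 1/7 each): the presenter has 5 equally likely choices, so probability 1/5; weight (1/7)·(1/5) = 1/35 each.
If it is in envelope 4 (prior 1/7): the presenter has 15 equally likely choices, so probability 1/15; weight (1/7)·(1/15) = 1/105.
The weights sum to 1/15.
So P(the cheque in envelope 6 | the presenter opened envelope 1, envelope 3, envelope 5, and envelope 7) = (1/35) / (1/15) = 3/7.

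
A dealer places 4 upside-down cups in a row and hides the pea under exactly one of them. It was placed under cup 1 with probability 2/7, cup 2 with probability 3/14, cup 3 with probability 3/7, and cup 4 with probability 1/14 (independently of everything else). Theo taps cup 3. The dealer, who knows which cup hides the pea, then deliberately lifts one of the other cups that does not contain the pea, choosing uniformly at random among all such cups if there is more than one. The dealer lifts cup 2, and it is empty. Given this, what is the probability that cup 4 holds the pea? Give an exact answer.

1/9

Condition on the true location of the pea.
If it is under cup 1 (prior 2/7): the dealer has 2 equally likely choices, so probability 1/2; weight (2/7)·(1/2) = 1/7.
If it is under cup 2 (prior 3/14): the dealer opened cup 2, so this case is ruled out; weight (3/14)·0 = 0.
If it is under cup 3 (prior 3/7): the dealer has 3 equally likely choices, so probability 1/3; weight (3/7)·(1/3) = 1/7.
If it is under cup 4 (prior 1/14): the dealer has 2 equally likely choices, so probability 1/2; weight (1/14)·(1/2) = 1/28.
The weights sum to 9/28.
So P(the pea under cup 4 | the dealer opened cup 2) = (1/28) / (9/28) = 1/9.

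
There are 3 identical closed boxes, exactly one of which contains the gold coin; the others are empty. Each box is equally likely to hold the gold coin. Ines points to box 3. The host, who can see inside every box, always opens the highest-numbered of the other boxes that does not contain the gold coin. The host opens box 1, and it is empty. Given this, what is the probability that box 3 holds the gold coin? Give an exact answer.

0

Condition on the true location of the gold coin.
If it is in box 1 (prior 1/3): the host opened box 1, so this case is ruled out; weight (1/3)·0 = 0.
If it is in box 2 (prior 1/3): box 1 is the highest-numbered option available, probability 1; weight (1/3)·1 = 1/3.
If it is in box 3 (prior 1/3): the host would have opened box 2 instead, probability 0; weight (1/3)·0 = 0.
The weights sum to 1/3.
So P(the gold coin in box 3 | the host opened box 1) = 0 / (1/3) = 0.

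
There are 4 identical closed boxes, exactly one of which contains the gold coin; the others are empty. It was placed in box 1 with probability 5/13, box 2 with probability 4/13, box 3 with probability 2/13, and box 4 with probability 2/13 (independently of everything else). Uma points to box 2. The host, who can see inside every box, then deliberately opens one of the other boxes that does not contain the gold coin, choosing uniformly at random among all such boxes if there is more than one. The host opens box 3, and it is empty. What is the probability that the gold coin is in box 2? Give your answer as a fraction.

8/29

Apply Bayes' rule, conditioning on where the gold coin actually is.
If it is in box 1 (prior 5/13): the host has 2 equally likely choices, so probability 1/2; weight (5/13)·(1/2) = 5/26.
If it is in box 2 (prior 4/13): the host has 3 equally likely choices, so probability 1/3; weight (4/13)·(1/3) = 4/39.
If it is in box 3 (prior 2/13): the host opened box 3, so this case is ruled out; weight (2/13)·0 = 0.
If it is in box 4 (prior 2/13): the host has 2 equally likely choices, so probability 1/2; weight (2/13)·(1/2) = 1/13.
The weights sum to 29/78.
So P(the gold coin in box 2 | the host opened box 3) = (4/39) / (29/78) = 8/29.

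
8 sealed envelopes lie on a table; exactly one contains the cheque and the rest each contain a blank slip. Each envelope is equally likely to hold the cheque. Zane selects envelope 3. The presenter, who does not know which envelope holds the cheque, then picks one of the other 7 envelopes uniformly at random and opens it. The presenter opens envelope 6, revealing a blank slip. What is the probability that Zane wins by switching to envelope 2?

Because the presenter chose which envelope to open without knowing where the cheque is, the choice is independent of the prize location. Learning that envelope 6 does not hold the cheque simply rules out that one location and leaves the remaining 7 envelopes still equally likely by symmetry.
So P(the cheque in envelope 2) = 1/7.

1/7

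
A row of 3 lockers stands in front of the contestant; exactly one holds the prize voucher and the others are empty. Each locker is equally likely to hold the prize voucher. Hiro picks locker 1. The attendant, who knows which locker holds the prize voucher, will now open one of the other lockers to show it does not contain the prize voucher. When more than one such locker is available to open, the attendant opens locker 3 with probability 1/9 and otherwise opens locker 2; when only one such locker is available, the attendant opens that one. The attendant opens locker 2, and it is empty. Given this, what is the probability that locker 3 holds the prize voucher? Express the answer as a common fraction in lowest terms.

9/17

Condition on the true location of the prize voucher.
If it is in locker 1 (prior 1/3): locker 3 is available but not opened, probability 8/9; weight (1/3)·(8/9) = 8/27.
If it is in locker 2 (prior 1/3): the attendant opened locker 2, so this case is ruled out; weight (1/3)·0 = 0.
If it is in locker 3 (prior 1/3): only locker 2 is available, probability 1; weight (1/3)·1 = 1/3.
The weights sum to 17/27.
So P(the prize voucher in locker 3 | the attendant opened locker 2) = (1/3) / (17/27) = 9/17.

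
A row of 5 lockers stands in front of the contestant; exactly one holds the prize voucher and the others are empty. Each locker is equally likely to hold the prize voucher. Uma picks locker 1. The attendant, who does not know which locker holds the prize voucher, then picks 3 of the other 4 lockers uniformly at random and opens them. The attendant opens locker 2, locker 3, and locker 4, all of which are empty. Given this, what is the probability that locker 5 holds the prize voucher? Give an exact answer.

Apply Bayes' rule, conditioning on where the prize voucher actually is.
If it is in either of lockers 1 and 5 (prior 1/5 each): the attendant picks exactly this set with probability 1/4 regardless, and none is the prize; weight (1/5)·(1/4) = 1/20 each.
If it is in any of lockers 2, 3, and 4 (prior 1/5 each): that locker was opened and seen not to hold the prize — ruled out; weight (1/5)·0 = 0 each.
The weights sum to 1/10.
So P(the prize voucher in locker 5 | the attendant opened locker 2, locker 3, and locker 4) = (1/20) / (1/10) = 1/2.

1/2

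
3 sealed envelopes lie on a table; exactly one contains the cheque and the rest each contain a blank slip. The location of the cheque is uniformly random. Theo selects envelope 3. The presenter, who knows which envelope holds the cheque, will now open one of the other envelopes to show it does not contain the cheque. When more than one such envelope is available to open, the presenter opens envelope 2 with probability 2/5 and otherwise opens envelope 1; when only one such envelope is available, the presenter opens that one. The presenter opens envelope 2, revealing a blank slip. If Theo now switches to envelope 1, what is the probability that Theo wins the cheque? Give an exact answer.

Condition on the true location of the cheque.
If it is in envelope 1 (prior 1/3): only envelope 2 is available, probability 1; weight (1/3)·1 = 1/3.
If it is in envelope 2 (prior 1/3): the presenter opened envelope 2, so this case is ruled out; weight (1/3)·0 = 0.
If it is in envelope 3 (prior 1/3): envelope 2 is available, opened with probability 2/5; weight (1/3)·(2/5) = 2/15.
The weights sum to 7/15.
So P(the cheque in envelope 1 | the presenter opened envelope 2) = (1/3) / (7/15) = 5/7.

5/7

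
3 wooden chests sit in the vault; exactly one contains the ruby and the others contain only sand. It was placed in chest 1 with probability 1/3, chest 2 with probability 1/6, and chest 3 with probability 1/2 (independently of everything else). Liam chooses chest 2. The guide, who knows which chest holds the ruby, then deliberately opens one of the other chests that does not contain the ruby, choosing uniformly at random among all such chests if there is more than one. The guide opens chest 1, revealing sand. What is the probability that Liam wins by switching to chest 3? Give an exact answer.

Apply Bayes' rule, conditioning on where the ruby actually is.
If it is in chest 1 (prior 1/3): the guide opened chest 1, so this case is ruled out; weight (1/3)·0 = 0.
If it is in chest 2 (prior 1/6): the guide has 2 equally likely choices, so probability 1/2; weight (1/6)·(1/2) = 1/12.
If it is in chest 3 (prior 1/2): the guide has no choice, probability 1; weight (1/2)·1 = 1/2.
The weights sum to 7/12.
So P(the ruby in chest 3 | the guide opened chest 1) = (1/2) / (7/12) = 6/7.

6/7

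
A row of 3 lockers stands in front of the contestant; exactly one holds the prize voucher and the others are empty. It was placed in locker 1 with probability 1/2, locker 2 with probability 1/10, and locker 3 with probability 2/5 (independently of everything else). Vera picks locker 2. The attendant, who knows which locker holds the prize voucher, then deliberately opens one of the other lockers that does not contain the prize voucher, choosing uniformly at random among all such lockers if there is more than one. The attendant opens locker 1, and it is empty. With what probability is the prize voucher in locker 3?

8/9

Condition on the true location of the prize voucher.
If it is in locker 1 (prior 1/2): the attendant opened locker 1, so this case is ruled out; weight (1/2)·0 = 0.
If it is in locker 2 (prior 1/10): the attendant has 2 equally likely choices, so probability 1/2; weight (1/10)·(1/2) = 1/20.
If it is in locker 3 (prior 2/5): the attendant has no choice, probability 1; weight (2/5)·1 = 2/5.
The weights sum to 9/20.
So P(the prize voucher in locker 3 | the attendant opened locker 1) = (2/5) / (9/20) = 8/9.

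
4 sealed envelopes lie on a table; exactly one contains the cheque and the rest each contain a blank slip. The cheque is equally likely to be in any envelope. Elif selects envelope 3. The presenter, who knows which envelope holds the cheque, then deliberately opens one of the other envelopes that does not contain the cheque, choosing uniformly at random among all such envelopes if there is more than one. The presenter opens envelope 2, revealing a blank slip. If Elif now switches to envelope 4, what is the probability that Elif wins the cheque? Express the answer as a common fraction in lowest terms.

3/8

Consider each possible location of the cheque in turn.
If it is in either of envelopes 1 and 4 (prior 1/4 each): the presenter has 2 equally likely choices, so probability 1/2; weight (1/4)·(1/2) = 1/8 each.
If it is in envelope 2 (prior 1/4): the presenter opened envelope 2, so this case is ruled out; weight (1/4)·0 = 0.
If it is in envelope 3 (prior 1/4): the presenter has 3 equally likely choices, so probability 1/3; weight (1/4)·(1/3) = 1/12.
The weights sum to 1/3.
So P(the cheque in envelope 4 | the presenter opened envelope 2) = (1/8) / (1/3) = 3/8.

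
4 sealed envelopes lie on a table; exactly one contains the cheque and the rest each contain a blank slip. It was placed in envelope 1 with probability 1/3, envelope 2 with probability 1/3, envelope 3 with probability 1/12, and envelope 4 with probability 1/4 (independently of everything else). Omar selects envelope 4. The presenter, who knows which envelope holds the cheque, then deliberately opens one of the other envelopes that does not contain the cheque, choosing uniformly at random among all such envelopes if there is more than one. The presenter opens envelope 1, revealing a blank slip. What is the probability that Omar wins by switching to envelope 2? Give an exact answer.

4/7

Apply Bayes' rule, conditioning on where the cheque actually is.
If it is in envelope 1 (prior 1/3): the presenter opened envelope 1, so this case is ruled out; weight (1/3)·0 = 0.
If it is in envelope 2 (prior 1/3): the presenter has 2 equally likely choices, so probability 1/2; weight (1/3)·(1/2) = 1/6.
If it is in envelope 3 (prior 1/12): the presenter has 2 equally likely choices, so probability 1/2; weight (1/12)·(1/2) = 1/24.
If it is in envelope 4 (prior 1/4): the presenter has 3 equally likely choices, so probability 1/3; weight (1/4)·(1/3) = 1/12.
The weights sum to 7/24.
So P(the cheque in envelope 2 | the presenter opened envelope 1) = (1/6) / (7/24) = 4/7.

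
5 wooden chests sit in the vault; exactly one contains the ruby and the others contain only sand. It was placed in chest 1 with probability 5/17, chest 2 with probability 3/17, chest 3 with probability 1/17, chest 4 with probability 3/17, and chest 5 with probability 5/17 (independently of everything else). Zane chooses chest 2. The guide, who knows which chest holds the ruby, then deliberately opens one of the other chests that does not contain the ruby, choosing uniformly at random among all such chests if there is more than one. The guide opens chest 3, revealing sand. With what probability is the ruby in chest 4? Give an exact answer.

Condition on the true location of the ruby.
If it is in either of chests 1 and 5 (prior 5/17 each): the guide has 3 equally likely choices, so probability 1/3; weight (5/17)·(1/3) = 5/51 each.
If it is in chest 2 (prior 3/17): the guide has 4 equally likely choices, so probability 1/4; weight (3/17)·(1/4) = 3/68.
If it is in chest 3 (prior 1/17): the guide opened chest 3, so this case is ruled out; weight (1/17)·0 = 0.
If it is in chest 4 (prior 3/17): the guide has 3 equally likely choices, so probability 1/3; weight (3/17)·(1/3) = 1/17.
The weights sum to 61/204.
So P(the ruby in chest 4 | the guide opened chest 3) = (1/17) / (61/204) = 12/61.

12/61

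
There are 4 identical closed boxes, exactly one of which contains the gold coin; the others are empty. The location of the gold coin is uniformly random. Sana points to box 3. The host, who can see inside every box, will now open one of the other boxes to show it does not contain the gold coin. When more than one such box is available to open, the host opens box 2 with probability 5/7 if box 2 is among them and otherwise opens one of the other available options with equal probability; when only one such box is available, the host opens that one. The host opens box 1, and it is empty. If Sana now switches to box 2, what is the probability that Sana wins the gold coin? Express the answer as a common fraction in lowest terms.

7/13

Condition on the true location of the gold coin.
If it is in box 1 (prior 1/4): the host opened box 1, so this case is ruled out; weight (1/4)·0 = 0.
If it is in box 2 (prior 1/4): box 2 holds the prize so is unavailable; the host chooses uniformly among the 2 others, probability 1/2; weight (1/4)·(1/2) = 1/8.
If it is in box 3 (prior 1/4): box 2 is available but not opened; box 1 gets probability (1 − 5/7)/2 = 1/7; weight (1/4)·(1/7) = 1/28.
If it is in box 4 (prior 1/4): box 2 is available but not opened, probability 2/7; weight (1/4)·(2/7) = 1/14.
The weights sum to 13/56.
So P(the gold coin in box 2 | the host opened box 1) = (1/8) / (13/56) = 7/13.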